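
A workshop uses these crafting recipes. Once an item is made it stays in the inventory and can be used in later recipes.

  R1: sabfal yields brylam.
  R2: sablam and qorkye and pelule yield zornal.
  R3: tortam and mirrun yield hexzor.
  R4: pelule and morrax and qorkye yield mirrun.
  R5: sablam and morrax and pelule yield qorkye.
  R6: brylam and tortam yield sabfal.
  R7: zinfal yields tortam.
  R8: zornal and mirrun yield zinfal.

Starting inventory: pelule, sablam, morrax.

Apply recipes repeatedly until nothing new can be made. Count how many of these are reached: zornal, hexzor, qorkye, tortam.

4

sablam and morrax and pelule → qorkye (R5).
pelule and morrax and qorkye → mirrun (R4).
sablam and qorkye and pelule → zornal (R2).
zornal and mirrun → zinfal (R8).
zinfal → tortam (R7).
Using R3, tortam and mirrun make hexzor.
zornal: reached.
hexzor: reached.
qorkye: reached.
tortam: reached.
All 4 are reached.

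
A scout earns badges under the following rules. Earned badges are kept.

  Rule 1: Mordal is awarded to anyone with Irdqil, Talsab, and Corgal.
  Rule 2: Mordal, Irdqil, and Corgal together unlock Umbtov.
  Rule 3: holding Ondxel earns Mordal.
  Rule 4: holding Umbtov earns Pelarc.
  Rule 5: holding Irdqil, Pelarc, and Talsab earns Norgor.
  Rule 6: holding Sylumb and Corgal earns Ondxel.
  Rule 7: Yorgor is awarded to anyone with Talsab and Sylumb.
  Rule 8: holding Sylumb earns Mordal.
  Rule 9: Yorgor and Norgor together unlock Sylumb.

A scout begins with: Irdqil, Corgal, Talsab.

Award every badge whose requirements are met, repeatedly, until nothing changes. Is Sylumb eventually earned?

Sylumb would need Yorgor and Norgor (Rule 9), but Yorgor is never earned.

No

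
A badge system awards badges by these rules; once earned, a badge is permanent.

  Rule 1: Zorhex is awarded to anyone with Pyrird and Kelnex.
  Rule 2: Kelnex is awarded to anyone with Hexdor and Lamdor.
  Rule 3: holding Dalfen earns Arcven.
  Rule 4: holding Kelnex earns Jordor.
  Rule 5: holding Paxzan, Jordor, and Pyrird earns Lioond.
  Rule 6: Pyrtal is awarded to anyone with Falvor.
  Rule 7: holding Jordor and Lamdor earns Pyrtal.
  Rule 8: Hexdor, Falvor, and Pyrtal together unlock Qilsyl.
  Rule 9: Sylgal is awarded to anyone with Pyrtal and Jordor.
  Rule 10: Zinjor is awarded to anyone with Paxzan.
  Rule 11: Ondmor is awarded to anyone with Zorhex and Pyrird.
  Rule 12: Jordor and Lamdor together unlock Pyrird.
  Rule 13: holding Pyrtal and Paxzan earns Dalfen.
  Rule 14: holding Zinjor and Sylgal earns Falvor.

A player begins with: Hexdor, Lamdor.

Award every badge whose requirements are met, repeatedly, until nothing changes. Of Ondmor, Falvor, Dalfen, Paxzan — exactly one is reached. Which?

Ondmor

With Hexdor and Lamdor, Kelnex is earned (Rule 2).
With Kelnex, Jordor is earned (Rule 4).
With Jordor and Lamdor, Pyrird is earned (Rule 12).
With Pyrird and Kelnex, Zorhex is earned (Rule 1).
With Zorhex and Pyrird, Ondmor is earned (Rule 11).
Falvor would need Zinjor and Sylgal (Rule 14), but Zinjor is never earned. Dalfen would need Pyrtal and Paxzan (Rule 13), but Paxzan is never earned. No rule produces Paxzan, and it is not given.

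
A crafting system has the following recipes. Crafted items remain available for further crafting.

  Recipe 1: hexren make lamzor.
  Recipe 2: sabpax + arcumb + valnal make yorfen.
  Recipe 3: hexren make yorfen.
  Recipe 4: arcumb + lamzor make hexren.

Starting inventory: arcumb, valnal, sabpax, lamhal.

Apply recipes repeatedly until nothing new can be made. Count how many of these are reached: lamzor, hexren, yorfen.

1

sabpax + arcumb + valnal → yorfen (Recipe 2).
lamzor would need hexren (Recipe 1), but hexren is never obtained.
hexren would need arcumb and lamzor (Recipe 4), but lamzor is never obtained.
yorfen: reached.
Reached: yorfen — 1 of the 3.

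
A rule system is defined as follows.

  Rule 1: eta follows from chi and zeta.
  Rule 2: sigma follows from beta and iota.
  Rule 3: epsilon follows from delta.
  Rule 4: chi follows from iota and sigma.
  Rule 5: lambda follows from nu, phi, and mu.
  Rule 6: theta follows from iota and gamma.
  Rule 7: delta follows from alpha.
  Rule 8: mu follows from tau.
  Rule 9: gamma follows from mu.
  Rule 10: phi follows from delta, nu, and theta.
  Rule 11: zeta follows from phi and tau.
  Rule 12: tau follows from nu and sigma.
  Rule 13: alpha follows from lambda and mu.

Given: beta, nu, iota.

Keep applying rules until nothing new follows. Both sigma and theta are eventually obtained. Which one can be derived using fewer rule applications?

sigma

sigma: From beta and iota, Rule 2 gives sigma. [1 rule application]
theta: From beta and iota, Rule 2 gives sigma. From nu and sigma, Rule 12 gives tau. From tau, Rule 8 gives mu. From mu, Rule 9 gives gamma. iota and gamma hold, so theta follows (Rule 6). [5 rule applications]
sigma needs fewer.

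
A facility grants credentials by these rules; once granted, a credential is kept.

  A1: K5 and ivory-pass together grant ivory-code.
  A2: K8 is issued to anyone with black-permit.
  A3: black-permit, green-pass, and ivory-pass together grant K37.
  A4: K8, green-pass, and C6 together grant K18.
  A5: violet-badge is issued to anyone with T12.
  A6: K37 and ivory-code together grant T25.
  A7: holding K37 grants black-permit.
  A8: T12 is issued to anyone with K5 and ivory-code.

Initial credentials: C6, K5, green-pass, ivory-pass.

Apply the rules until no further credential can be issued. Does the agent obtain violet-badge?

Holding K5 and ivory-pass grants ivory-code (A1).
Holding K5 and ivory-code grants T12 (A8).
Holding T12 grants violet-badge (A5).

Yes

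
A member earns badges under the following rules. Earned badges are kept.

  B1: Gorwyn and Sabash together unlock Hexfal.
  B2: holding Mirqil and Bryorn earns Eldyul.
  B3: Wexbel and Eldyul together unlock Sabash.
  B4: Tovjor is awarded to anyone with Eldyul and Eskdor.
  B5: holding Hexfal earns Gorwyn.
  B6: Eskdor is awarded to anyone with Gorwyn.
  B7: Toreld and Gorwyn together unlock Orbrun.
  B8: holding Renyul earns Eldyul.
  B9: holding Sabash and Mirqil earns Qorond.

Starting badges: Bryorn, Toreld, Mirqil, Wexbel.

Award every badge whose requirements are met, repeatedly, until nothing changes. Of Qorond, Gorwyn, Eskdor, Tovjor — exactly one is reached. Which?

Qorond

With Mirqil and Bryorn, Eldyul is earned (B2).
With Wexbel and Eldyul, Sabash is earned (B3).
With Sabash and Mirqil, Qorond is earned (B9).
Gorwyn would need Hexfal (B5), but Hexfal is never earned. Tovjor would need Eldyul and Eskdor (B4), but Eskdor is never earned. Eskdor would need Gorwyn (B6), but Gorwyn is never earned.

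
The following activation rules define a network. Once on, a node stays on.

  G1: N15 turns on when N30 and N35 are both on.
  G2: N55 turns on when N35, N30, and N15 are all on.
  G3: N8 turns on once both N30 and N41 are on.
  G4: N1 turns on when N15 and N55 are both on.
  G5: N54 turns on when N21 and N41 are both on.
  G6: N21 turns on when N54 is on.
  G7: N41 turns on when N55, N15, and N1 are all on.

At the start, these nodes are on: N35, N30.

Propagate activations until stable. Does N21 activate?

N21 would need N54 (G6), but N54 never turns on.

No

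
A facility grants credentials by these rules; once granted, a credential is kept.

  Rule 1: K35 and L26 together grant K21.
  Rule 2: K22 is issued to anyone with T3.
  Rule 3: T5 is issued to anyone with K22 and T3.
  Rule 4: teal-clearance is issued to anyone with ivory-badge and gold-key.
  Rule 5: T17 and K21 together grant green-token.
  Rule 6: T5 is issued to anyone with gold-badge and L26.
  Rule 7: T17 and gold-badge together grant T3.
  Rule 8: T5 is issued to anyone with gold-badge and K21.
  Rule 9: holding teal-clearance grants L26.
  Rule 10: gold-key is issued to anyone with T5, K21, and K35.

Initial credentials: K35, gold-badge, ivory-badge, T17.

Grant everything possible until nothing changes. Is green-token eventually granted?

green-token would need T17 and K21 (Rule 5), but K21 is never granted.

No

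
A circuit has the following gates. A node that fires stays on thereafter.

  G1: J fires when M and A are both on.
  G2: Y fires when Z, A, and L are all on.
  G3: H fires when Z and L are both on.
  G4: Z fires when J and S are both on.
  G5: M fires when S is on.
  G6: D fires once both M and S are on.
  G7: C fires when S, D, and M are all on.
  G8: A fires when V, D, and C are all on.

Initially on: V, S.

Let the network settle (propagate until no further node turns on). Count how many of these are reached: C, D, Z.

3

S is on, so M fires (G5).
M and S are on, so D fires (G6).
G7: S, D, and M on → C on.
V, D, and C are on, so A fires (G8).
G1: M and A on → J on.
G4: J and S on → Z on.
C: reached.
D: reached.
Z: reached.
All 3 are reached.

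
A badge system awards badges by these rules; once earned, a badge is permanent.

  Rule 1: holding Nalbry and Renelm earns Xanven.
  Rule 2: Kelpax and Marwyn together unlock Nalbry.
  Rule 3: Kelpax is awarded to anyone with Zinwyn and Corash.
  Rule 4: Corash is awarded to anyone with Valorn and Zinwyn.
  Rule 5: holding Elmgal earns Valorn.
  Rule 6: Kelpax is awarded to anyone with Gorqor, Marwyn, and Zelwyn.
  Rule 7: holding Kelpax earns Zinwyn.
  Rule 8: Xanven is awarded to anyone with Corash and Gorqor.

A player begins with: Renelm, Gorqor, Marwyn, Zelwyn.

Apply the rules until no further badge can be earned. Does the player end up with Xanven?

With Gorqor, Marwyn, and Zelwyn, Kelpax is earned (Rule 6).
With Kelpax and Marwyn, Nalbry is earned (Rule 2).
With Nalbry and Renelm, Xanven is earned (Rule 1).

Yes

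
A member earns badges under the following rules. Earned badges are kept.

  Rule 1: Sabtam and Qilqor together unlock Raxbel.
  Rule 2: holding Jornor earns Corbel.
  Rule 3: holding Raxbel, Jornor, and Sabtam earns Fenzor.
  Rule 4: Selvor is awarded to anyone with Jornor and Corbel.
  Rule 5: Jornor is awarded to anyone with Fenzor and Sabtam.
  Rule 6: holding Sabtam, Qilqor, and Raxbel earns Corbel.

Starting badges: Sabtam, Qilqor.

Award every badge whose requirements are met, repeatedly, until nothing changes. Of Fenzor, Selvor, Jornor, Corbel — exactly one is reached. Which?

Corbel

With Sabtam and Qilqor, Raxbel is earned (Rule 1).
With Sabtam, Qilqor, and Raxbel, Corbel is earned (Rule 6).
Jornor would need Fenzor and Sabtam (Rule 5), but Fenzor is never earned. Selvor would need Jornor and Corbel (Rule 4), but Jornor is never earned. Fenzor would need Raxbel, Jornor, and Sabtam (Rule 3), but Jornor is never earned.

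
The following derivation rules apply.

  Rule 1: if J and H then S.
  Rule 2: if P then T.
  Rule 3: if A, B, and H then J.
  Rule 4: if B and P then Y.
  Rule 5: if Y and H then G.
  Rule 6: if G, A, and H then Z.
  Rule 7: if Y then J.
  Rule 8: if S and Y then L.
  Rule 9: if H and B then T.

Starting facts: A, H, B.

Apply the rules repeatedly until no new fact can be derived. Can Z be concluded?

Z would need G, A, and H (Rule 6), but G is never established.

No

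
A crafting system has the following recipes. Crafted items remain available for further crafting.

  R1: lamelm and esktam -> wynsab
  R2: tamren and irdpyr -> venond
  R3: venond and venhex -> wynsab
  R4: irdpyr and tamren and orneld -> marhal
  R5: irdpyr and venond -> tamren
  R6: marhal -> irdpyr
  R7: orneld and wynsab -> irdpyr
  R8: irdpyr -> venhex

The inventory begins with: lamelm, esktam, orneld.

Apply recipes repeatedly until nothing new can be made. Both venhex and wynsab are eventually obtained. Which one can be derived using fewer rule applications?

wynsab: lamelm and esktam -> wynsab (R1). [1 rule application]
venhex: Using R1, lamelm and esktam make wynsab. orneld and wynsab -> irdpyr (R7). Using R8, irdpyr makes venhex. [3 rule applications]
wynsab needs fewer.

wynsab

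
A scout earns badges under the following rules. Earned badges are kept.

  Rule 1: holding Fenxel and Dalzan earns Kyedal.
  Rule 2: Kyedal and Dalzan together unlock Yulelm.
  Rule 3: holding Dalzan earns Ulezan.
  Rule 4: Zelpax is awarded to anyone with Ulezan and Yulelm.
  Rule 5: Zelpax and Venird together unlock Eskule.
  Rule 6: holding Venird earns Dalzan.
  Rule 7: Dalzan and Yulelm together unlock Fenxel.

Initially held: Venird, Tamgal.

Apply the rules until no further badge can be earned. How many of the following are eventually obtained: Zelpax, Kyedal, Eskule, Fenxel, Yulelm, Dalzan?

1

With Venird, Dalzan is earned (Rule 6).
Zelpax would need Ulezan and Yulelm (Rule 4), but Yulelm is never earned.
Kyedal would need Fenxel and Dalzan (Rule 1), but Fenxel is never earned.
Eskule would need Zelpax and Venird (Rule 5), but Zelpax is never earned.
Fenxel would need Dalzan and Yulelm (Rule 7), but Yulelm is never earned.
Yulelm would need Kyedal and Dalzan (Rule 2), but Kyedal is never earned.
Dalzan: reached.
Reached: Dalzan — 1 of the 6.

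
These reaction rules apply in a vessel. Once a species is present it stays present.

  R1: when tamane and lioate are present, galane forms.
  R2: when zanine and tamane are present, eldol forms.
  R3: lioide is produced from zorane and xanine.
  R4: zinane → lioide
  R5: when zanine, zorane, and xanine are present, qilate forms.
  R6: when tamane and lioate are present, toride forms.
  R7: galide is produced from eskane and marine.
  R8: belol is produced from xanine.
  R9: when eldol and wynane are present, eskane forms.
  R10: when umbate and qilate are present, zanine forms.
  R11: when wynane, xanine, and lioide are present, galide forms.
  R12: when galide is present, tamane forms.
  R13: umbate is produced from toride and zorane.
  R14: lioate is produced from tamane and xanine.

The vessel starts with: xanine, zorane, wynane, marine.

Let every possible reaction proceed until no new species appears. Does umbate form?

Yes

zorane and xanine present → lioide forms (R3).
wynane, xanine, and lioide present → galide forms (R11).
galide present → tamane forms (R12).
tamane and xanine present → lioate forms (R14).
tamane and lioate present → toride forms (R6).
toride and zorane present → umbate forms (R13).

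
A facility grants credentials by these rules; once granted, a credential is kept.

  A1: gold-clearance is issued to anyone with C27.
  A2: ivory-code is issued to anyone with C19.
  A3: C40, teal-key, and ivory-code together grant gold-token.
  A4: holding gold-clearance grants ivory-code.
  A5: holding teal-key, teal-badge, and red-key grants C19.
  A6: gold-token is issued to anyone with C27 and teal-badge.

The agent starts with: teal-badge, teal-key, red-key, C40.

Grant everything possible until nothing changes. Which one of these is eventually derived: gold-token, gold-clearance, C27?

Holding teal-key, teal-badge, and red-key grants C19 (A5).
Holding C19 grants ivory-code (A2).
Holding C40, teal-key, and ivory-code grants gold-token (A3).
gold-clearance would need C27 (A1), but C27 is never granted. No rule produces C27, and it is not given.

gold-token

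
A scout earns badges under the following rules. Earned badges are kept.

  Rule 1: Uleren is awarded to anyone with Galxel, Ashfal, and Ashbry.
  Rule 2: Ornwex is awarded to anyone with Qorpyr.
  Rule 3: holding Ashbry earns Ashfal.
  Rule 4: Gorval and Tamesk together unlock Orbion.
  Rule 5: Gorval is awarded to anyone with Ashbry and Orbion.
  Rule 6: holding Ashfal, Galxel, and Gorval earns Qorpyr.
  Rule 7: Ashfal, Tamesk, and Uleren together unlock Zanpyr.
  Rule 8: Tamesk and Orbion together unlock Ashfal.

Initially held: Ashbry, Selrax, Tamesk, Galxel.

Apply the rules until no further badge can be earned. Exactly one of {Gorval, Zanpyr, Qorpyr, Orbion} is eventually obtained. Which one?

Zanpyr

With Ashbry, Ashfal is earned (Rule 3).
With Galxel, Ashfal, and Ashbry, Uleren is earned (Rule 1).
With Ashfal, Tamesk, and Uleren, Zanpyr is earned (Rule 7).
Qorpyr would need Ashfal, Galxel, and Gorval (Rule 6), but Gorval is never earned. Gorval would need Ashbry and Orbion (Rule 5), but Orbion is never earned. Orbion would need Gorval and Tamesk (Rule 4), but Gorval is never earned.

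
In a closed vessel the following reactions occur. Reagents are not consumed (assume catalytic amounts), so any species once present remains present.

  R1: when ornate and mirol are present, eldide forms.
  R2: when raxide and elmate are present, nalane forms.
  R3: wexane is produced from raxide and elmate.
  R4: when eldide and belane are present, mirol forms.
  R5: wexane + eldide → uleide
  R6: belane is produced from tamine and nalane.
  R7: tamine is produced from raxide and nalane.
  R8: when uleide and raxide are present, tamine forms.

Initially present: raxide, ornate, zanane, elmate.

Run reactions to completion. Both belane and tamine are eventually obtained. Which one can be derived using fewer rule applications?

tamine

tamine: raxide and elmate present → nalane forms (R2). raxide and nalane present → tamine forms (R7). [2 rule applications]
belane: raxide and elmate present → nalane forms (R2). raxide and nalane present → tamine forms (R7). tamine and nalane present → belane forms (R6). [3 rule applications]
tamine needs fewer.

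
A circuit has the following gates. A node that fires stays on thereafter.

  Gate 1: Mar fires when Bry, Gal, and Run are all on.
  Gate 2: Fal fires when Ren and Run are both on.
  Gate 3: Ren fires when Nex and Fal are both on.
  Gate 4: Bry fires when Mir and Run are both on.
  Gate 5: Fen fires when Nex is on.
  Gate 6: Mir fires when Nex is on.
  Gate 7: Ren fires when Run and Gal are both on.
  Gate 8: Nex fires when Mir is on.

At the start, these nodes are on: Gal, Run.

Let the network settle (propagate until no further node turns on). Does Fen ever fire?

No

Fen would need Nex (Gate 5), but Nex never turns on.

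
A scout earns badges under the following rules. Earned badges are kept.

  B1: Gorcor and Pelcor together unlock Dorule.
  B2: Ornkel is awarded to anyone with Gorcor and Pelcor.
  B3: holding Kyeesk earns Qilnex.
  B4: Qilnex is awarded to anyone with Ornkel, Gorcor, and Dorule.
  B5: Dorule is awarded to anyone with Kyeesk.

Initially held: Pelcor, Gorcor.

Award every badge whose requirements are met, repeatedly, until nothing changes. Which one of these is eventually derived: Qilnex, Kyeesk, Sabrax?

Qilnex

With Gorcor and Pelcor, Dorule is earned (B1).
With Gorcor and Pelcor, Ornkel is earned (B2).
With Ornkel, Gorcor, and Dorule, Qilnex is earned (B4).
No rule produces Kyeesk, and it is not given. No rule produces Sabrax, and it is not given.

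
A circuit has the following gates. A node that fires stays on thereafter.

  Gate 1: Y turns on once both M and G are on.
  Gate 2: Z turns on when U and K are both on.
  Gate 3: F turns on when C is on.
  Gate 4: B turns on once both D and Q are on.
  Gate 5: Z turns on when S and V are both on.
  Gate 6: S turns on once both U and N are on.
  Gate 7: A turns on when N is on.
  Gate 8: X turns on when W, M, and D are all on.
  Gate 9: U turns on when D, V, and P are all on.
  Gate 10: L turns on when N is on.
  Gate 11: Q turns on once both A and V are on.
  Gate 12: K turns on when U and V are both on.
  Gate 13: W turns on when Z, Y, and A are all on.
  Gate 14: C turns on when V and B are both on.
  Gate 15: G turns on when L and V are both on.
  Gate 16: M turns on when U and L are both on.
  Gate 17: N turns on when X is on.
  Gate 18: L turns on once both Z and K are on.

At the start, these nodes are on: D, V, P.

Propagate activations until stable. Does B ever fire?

No

B would need D and Q (Gate 4), but Q never turns on.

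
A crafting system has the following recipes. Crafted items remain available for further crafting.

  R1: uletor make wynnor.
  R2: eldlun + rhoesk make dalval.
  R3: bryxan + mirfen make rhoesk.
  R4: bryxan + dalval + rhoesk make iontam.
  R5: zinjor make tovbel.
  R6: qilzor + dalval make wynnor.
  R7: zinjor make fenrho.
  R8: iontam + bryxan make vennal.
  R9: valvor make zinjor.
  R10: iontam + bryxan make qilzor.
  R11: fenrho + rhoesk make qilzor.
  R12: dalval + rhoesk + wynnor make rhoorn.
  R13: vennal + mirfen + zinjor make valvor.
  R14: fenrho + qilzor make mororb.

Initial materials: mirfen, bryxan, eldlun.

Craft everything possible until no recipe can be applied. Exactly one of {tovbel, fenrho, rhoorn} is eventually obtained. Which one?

Using R3, bryxan and mirfen make rhoesk.
Using R2, eldlun and rhoesk make dalval.
bryxan + dalval + rhoesk → iontam (R4).
iontam + bryxan → qilzor (R10).
qilzor + dalval → wynnor (R6).
dalval + rhoesk + wynnor → rhoorn (R12).
tovbel would need zinjor (R5), but zinjor is never obtained. fenrho would need zinjor (R7), but zinjor is never obtained.

rhoorn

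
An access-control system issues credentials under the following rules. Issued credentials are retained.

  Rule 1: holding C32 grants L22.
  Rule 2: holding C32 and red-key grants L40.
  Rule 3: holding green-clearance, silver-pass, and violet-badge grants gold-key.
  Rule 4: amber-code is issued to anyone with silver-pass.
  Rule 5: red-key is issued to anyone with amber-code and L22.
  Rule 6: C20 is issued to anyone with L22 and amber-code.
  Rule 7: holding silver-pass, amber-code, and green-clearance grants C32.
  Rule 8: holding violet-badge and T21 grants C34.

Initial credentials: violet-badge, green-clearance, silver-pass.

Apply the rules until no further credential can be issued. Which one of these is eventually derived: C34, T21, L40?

Holding silver-pass grants amber-code (Rule 4).
Holding silver-pass, amber-code, and green-clearance grants C32 (Rule 7).
Holding C32 grants L22 (Rule 1).
Holding amber-code and L22 grants red-key (Rule 5).
Holding C32 and red-key grants L40 (Rule 2).
No rule produces T21, and it is not given. C34 would need violet-badge and T21 (Rule 8), but T21 is never granted.

L40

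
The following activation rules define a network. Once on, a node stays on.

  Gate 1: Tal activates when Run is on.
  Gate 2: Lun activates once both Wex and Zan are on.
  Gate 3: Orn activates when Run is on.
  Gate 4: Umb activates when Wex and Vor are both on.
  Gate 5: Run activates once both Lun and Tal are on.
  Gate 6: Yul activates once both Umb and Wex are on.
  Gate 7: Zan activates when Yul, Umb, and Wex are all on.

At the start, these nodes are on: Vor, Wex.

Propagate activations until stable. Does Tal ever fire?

No

Tal would need Run (Gate 1), but Run never turns on.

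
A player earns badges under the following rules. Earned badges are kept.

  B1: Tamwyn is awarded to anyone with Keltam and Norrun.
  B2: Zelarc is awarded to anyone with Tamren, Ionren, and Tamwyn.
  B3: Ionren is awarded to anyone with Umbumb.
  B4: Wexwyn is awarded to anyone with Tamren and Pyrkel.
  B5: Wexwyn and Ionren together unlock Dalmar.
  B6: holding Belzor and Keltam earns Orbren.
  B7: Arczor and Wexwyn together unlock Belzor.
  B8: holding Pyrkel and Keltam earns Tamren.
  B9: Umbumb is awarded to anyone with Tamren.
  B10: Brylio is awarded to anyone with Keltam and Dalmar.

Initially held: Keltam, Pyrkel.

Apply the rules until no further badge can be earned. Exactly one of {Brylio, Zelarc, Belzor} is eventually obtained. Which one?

Brylio

With Pyrkel and Keltam, Tamren is earned (B8).
With Tamren and Pyrkel, Wexwyn is earned (B4).
With Tamren, Umbumb is earned (B9).
With Umbumb, Ionren is earned (B3).
With Wexwyn and Ionren, Dalmar is earned (B5).
With Keltam and Dalmar, Brylio is earned (B10).
Belzor would need Arczor and Wexwyn (B7), but Arczor is never earned. Zelarc would need Tamren, Ionren, and Tamwyn (B2), but Tamwyn is never earned.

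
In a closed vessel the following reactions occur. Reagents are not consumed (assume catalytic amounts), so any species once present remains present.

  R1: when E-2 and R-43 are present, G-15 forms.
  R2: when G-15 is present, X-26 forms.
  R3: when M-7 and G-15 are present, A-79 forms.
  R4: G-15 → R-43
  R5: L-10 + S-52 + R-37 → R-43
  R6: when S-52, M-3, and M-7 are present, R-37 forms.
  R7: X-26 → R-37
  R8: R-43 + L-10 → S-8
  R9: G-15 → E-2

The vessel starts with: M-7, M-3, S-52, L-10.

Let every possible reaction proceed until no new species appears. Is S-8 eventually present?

Yes

S-52, M-3, and M-7 present → R-37 forms (R6).
L-10, S-52, and R-37 present → R-43 forms (R5).
R-43 and L-10 present → S-8 forms (R8).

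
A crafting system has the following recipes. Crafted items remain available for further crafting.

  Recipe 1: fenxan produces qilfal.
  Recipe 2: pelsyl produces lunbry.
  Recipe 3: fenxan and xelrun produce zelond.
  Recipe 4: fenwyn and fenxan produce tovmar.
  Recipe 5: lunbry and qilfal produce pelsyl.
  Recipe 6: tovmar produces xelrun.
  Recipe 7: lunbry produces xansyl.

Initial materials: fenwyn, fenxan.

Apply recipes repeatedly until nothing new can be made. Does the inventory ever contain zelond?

Using Recipe 4, fenwyn and fenxan make tovmar.
Using Recipe 6, tovmar makes xelrun.
fenxan and xelrun → zelond (Recipe 3).

Yes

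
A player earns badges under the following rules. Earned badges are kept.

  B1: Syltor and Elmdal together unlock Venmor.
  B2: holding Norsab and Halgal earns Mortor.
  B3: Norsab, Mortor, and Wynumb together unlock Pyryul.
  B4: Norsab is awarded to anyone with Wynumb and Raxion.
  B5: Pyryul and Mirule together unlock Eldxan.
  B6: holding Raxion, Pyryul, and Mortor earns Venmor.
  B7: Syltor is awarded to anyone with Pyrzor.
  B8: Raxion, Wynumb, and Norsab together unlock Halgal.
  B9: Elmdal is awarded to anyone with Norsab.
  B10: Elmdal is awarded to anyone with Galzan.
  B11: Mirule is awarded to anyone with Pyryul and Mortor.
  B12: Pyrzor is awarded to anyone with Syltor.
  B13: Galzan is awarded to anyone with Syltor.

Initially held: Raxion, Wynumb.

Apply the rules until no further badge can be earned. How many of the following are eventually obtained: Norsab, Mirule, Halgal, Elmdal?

4

With Wynumb and Raxion, Norsab is earned (B4).
With Raxion, Wynumb, and Norsab, Halgal is earned (B8).
With Norsab, Elmdal is earned (B9).
With Norsab and Halgal, Mortor is earned (B2).
With Norsab, Mortor, and Wynumb, Pyryul is earned (B3).
With Pyryul and Mortor, Mirule is earned (B11).
Norsab: reached.
Mirule: reached.
Halgal: reached.
Elmdal: reached.
All 4 are reached.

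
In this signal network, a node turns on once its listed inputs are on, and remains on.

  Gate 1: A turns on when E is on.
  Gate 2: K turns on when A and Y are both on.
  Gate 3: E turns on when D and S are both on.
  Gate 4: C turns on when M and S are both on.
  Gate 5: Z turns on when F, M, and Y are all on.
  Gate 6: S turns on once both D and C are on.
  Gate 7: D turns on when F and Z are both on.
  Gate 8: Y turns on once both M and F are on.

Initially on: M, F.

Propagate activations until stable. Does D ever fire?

Yes

Gate 8: M and F on → Y on.
F, M, and Y are on, so Z turns on (Gate 5).
Gate 7: F and Z on → D on.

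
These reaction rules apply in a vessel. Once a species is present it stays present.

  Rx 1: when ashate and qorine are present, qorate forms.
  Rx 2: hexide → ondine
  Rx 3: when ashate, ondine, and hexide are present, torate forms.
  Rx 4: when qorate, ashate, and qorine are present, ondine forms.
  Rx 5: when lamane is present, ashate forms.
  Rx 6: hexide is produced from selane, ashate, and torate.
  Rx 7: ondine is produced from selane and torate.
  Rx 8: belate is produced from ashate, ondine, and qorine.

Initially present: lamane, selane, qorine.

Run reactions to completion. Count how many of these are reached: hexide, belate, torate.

1

lamane present → ashate forms (Rx 5).
ashate and qorine present → qorate forms (Rx 1).
qorate, ashate, and qorine present → ondine forms (Rx 4).
ashate, ondine, and qorine present → belate forms (Rx 8).
hexide would need selane, ashate, and torate (Rx 6), but torate never forms.
belate: reached.
torate would need ashate, ondine, and hexide (Rx 3), but hexide never forms.
Reached: belate — 1 of the 3.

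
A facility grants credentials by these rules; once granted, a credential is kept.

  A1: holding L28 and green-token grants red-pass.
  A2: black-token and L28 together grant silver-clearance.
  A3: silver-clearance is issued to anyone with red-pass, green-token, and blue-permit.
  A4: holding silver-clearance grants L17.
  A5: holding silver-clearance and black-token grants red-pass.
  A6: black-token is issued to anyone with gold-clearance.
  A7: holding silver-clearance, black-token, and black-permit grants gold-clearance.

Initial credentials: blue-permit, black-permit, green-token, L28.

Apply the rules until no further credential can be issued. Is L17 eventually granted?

Yes

Holding L28 and green-token grants red-pass (A1).
Holding red-pass, green-token, and blue-permit grants silver-clearance (A3).
Holding silver-clearance grants L17 (A4).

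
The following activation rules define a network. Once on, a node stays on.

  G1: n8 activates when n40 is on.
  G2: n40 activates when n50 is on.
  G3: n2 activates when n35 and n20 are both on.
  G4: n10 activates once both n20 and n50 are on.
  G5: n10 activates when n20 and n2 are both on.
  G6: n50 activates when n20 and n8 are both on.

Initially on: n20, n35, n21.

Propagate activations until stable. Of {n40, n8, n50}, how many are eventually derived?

0

n40 would need n50 (G2), but n50 never turns on.
n8 would need n40 (G1), but n40 never turns on.
n50 would need n20 and n8 (G6), but n8 never turns on.
None of the 3 are reached.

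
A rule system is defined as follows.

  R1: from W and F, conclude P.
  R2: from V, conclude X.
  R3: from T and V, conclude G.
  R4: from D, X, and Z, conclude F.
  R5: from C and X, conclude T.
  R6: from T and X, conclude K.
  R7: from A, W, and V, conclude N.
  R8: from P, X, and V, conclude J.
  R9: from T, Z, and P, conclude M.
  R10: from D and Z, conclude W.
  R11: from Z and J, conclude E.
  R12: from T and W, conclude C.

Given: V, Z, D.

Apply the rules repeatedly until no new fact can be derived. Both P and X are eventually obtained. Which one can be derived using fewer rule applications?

X

X: V holds, so X follows (R2). [1 rule application]
P: V holds, so X follows (R2). D and Z hold, so W follows (R10). D, X, and Z hold, so F follows (R4). From W and F, R1 gives P. [4 rule applications]
X needs fewer.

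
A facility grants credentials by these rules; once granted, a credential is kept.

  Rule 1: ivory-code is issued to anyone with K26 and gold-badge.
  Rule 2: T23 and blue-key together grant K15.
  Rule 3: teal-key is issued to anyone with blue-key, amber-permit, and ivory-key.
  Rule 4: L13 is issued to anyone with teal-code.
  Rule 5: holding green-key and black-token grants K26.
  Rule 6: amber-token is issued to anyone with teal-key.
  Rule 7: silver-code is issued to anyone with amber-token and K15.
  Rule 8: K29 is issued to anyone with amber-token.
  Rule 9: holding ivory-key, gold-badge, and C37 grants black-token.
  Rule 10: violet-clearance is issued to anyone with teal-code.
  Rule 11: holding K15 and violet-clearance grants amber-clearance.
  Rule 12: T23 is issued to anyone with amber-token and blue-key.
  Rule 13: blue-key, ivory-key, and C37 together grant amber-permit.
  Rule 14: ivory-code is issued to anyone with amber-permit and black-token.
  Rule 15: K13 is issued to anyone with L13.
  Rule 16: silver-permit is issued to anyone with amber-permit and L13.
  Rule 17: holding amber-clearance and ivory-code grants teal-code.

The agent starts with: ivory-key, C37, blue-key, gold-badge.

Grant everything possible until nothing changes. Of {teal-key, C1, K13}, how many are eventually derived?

Holding blue-key, ivory-key, and C37 grants amber-permit (Rule 13).
Holding blue-key, amber-permit, and ivory-key grants teal-key (Rule 3).
teal-key: reached.
No rule produces C1, and it is not given.
K13 would need L13 (Rule 15), but L13 is never granted.
Reached: teal-key — 1 of the 3.

1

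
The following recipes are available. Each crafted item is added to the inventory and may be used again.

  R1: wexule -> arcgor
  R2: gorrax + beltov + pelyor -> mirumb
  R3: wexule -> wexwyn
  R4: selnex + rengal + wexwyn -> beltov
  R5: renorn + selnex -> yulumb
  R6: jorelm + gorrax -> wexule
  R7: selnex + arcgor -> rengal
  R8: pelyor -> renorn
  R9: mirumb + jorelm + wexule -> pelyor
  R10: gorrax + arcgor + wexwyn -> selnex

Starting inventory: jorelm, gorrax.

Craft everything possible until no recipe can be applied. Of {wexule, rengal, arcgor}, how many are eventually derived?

jorelm + gorrax -> wexule (R6).
Using R1, wexule makes arcgor.
Using R3, wexule makes wexwyn.
Using R10, gorrax, arcgor, and wexwyn make selnex.
selnex + arcgor -> rengal (R7).
wexule: reached.
rengal: reached.
arcgor: reached.
All 3 are reached.

3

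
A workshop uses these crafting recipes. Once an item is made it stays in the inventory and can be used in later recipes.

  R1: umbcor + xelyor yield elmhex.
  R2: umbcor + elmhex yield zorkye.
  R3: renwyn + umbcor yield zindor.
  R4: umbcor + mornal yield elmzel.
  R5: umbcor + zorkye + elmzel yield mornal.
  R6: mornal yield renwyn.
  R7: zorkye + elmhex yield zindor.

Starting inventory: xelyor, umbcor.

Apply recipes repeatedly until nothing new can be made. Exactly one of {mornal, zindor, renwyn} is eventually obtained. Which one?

zindor

umbcor + xelyor → elmhex (R1).
Using R2, umbcor and elmhex make zorkye.
zorkye + elmhex → zindor (R7).
renwyn would need mornal (R6), but mornal is never obtained. mornal would need umbcor, zorkye, and elmzel (R5), but elmzel is never obtained.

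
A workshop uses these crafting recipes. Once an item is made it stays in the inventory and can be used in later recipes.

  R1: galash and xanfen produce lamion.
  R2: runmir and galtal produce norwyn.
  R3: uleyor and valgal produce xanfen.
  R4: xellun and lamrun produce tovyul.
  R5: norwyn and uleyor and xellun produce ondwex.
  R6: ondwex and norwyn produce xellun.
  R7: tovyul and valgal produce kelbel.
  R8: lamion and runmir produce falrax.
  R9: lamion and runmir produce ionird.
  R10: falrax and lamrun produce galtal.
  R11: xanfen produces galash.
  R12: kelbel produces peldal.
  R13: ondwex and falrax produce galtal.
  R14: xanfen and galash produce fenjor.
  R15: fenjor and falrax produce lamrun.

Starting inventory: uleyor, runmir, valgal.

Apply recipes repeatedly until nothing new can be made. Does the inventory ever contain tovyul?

No

tovyul would need xellun and lamrun (R4), but xellun is never obtained.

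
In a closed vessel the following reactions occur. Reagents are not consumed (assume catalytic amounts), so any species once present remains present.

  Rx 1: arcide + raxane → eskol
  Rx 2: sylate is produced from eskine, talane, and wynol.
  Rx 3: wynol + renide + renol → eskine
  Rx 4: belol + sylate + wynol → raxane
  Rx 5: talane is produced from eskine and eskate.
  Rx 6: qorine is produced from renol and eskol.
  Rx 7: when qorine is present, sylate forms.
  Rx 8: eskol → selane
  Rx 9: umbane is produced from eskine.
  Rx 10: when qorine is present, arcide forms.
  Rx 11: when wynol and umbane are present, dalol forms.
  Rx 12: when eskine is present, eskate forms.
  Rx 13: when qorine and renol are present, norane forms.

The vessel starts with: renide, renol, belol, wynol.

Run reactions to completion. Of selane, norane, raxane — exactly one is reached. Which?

raxane

wynol, renide, and renol present → eskine forms (Rx 3).
eskine present → eskate forms (Rx 12).
eskine and eskate present → talane forms (Rx 5).
eskine, talane, and wynol present → sylate forms (Rx 2).
belol, sylate, and wynol present → raxane forms (Rx 4).
norane would need qorine and renol (Rx 13), but qorine never forms. selane would need eskol (Rx 8), but eskol never forms.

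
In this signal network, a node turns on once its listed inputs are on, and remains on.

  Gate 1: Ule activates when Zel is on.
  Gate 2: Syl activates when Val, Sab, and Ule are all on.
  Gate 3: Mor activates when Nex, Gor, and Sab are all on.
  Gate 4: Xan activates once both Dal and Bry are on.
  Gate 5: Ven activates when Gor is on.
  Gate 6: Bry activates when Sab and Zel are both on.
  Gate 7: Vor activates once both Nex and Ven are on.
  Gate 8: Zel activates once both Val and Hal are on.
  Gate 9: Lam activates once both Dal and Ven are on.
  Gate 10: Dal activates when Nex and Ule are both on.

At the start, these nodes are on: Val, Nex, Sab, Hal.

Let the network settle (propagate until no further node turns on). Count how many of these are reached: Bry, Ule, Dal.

Gate 8: Val and Hal on → Zel on.
Zel is on, so Ule activates (Gate 1).
Sab and Zel are on, so Bry activates (Gate 6).
Nex and Ule are on, so Dal activates (Gate 10).
Bry: reached.
Ule: reached.
Dal: reached.
All 3 are reached.

3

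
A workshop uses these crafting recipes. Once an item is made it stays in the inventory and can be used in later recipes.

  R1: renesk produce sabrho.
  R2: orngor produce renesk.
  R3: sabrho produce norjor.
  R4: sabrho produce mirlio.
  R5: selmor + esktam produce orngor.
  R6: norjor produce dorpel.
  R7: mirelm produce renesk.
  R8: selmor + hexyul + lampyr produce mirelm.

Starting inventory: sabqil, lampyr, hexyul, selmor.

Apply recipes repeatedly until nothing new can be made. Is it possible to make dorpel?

Yes

Using R8, selmor, hexyul, and lampyr make mirelm.
mirelm → renesk (R7).
Using R1, renesk makes sabrho.
Using R3, sabrho makes norjor.
norjor → dorpel (R6).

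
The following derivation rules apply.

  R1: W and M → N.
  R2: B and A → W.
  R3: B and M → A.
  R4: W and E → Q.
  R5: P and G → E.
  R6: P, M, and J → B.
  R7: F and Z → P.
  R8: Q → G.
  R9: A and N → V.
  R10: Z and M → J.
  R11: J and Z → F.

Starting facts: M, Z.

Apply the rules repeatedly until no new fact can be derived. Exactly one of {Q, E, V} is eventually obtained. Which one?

V

From Z and M, R10 gives J.
From J and Z, R11 gives F.
From F and Z, R7 gives P.
From P, M, and J, R6 gives B.
From B and M, R3 gives A.
B and A hold, so W follows (R2).
W and M hold, so N follows (R1).
From A and N, R9 gives V.
Q would need W and E (R4), but E is never established. E would need P and G (R5), but G is never established.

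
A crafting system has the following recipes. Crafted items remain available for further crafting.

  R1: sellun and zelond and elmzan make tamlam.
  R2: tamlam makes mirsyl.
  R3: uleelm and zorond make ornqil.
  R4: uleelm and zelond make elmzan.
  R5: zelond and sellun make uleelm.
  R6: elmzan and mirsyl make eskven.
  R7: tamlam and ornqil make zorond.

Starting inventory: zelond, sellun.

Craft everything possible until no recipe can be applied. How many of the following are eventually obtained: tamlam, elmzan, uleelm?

3

zelond and sellun → uleelm (R5).
Using R4, uleelm and zelond make elmzan.
sellun and zelond and elmzan → tamlam (R1).
tamlam: reached.
elmzan: reached.
uleelm: reached.
All 3 are reached.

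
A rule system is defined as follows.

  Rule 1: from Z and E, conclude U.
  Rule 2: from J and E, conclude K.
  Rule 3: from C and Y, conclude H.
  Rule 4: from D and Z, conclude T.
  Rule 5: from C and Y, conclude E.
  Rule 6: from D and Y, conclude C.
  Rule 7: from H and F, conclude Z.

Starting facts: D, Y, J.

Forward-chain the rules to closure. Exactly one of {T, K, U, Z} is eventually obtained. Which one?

D and Y hold, so C follows (Rule 6).
C and Y hold, so E follows (Rule 5).
J and E hold, so K follows (Rule 2).
U would need Z and E (Rule 1), but Z is never established. Z would need H and F (Rule 7), but F is never established. T would need D and Z (Rule 4), but Z is never established.

K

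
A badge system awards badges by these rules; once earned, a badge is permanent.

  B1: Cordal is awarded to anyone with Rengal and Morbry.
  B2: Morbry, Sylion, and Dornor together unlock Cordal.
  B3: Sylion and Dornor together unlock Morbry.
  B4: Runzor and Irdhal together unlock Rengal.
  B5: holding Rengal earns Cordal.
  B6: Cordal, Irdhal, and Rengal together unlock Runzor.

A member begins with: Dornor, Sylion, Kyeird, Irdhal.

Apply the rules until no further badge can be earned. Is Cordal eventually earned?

With Sylion and Dornor, Morbry is earned (B3).
With Morbry, Sylion, and Dornor, Cordal is earned (B2).

Yes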